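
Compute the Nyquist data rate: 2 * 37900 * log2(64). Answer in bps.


Rate = 2 * B * log2(M) = 2 * 37900 * 6.0 = 454800.0

454800.0 bps


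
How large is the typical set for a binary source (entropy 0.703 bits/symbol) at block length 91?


log2|A_typical| = nH = 91 * 0.703 = 63.973, so |A_typical| ~ 2^63.973 = 1.810e+19

1.810e+19


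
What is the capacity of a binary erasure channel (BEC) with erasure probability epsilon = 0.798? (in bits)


C = 1 - epsilon = 1 - 0.798 = 0.202

0.202 bits


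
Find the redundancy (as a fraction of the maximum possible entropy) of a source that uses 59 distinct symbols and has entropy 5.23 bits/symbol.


H_max = log2(K) = log2(59) = 5.8826 bits/symbol. Redundancy = 1 - H/H_max = 1 - 5.23/5.8826 = 1 - 0.8891 = 0.1109

0.1109


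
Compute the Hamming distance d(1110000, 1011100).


Count differing positions: . ^ . ^ ^ . . = 3 differences

3


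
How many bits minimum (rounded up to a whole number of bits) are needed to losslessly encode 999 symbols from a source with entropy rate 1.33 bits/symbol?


Minimum bits >= n * H = 999 * 1.33 = 1328.67, rounded up to a whole number of bits = 1329

1329 bits


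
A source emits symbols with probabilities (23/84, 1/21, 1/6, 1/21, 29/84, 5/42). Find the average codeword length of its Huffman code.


Huffman construction (repeatedly merge the two least-probable nodes; each merge adds 1 bit to every symbol beneath it): 1/21 + 1/21 = 2/21; 2/21 + 5/42 = 3/14; 1/6 + 3/14 = 8/21; 23/84 + 29/84 = 13/21; 8/21 + 13/21 = 1. Resulting codeword lengths (in the order the probabilities were given): (2, 4, 2, 4, 2, 3). L_avg = sum(p_i * l_i) = 23/84*2 + 1/21*4 + 1/6*2 + 1/21*4 + 29/84*2 + 5/42*3 = 97/42 = 2.3095

2.3095 bits


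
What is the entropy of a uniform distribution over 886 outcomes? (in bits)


H = log2(n) = log2(886) = 9.7912

9.7912 bits


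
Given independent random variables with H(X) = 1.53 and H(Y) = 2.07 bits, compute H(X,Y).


For independent variables, H(X,Y) = H(X) + H(Y) = 1.53 + 2.07 = 3.6

3.6 bits


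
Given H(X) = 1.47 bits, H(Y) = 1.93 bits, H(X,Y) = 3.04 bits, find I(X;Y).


I(X;Y) = H(X) + H(Y) - H(X,Y) = 1.47 + 1.93 - 3.04 = 0.36

0.36 bits


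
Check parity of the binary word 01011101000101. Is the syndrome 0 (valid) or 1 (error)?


Syndrome = XOR of all bits = 0 XOR 1 XOR 0 XOR 1 XOR 1 XOR 1 XOR 0 XOR 1 XOR 0 XOR 0 XOR 0 XOR 1 XOR 0 XOR 1 = 1

1


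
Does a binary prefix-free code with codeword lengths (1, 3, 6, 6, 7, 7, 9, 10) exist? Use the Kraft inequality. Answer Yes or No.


Kraft sum = sum(2^(-l_i)) = 0.6748, need <= 1. Result: satisfied (a binary prefix-free code with these lengths exists)

Yes


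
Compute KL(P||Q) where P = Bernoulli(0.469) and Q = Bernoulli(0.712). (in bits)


KL = p*log2(p/q) + (1-p)*log2((1-p)/(1-q)) = 0.469*log2(0.469/0.712) + 0.531*log2(0.531/0.288) = 0.1862

0.1862 bits


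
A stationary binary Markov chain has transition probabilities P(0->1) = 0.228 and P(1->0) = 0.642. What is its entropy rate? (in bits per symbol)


Stationary distribution: pi_0 = p10/(p01+p10) = 0.7379, pi_1 = 0.2621. Entropy rate H' = pi_0*H(p01) + pi_1*H(p10) = 0.7379*0.7745 + 0.2621*0.941 = 0.8181

0.8181 bits/symbol


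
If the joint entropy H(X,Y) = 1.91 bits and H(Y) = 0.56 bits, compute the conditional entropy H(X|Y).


H(X|Y) = H(X,Y) - H(Y) = 1.91 - 0.56 = 1.35

1.35 bits


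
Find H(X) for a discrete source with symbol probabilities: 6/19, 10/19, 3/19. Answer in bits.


H = -sum(p_i * log2(p_i)). Terms: -(6/19)*log2(6/19) = 0.525147; -(10/19)*log2(10/19) = 0.487368; -(3/19)*log2(3/19) = 0.420468. H = 0.525147 + 0.487368 + 0.420468 = 1.433

1.433 bits


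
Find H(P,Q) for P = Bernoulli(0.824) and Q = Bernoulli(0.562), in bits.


H(P,Q) = -p*log2(q) - (1-p)*log2(1-q). -0.824*log2(0.562) = 0.685039; -0.176*log2(0.438) = 0.209616. H(P,Q) = 0.685039 + 0.209616 = 0.8947

0.8947 bits


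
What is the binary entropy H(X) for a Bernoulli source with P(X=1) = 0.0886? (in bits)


H = -p*log2(p) - (1-p)*log2(1-p). -0.0886*log2(0.0886) = 0.309794; -0.9114*log2(0.9114) = 0.121985. H = 0.309794 + 0.121985 = 0.4318

0.4318 bits


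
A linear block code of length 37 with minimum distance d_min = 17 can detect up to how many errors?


Detection capability = d_min - 1 = 17 - 1 = 16

16 errors


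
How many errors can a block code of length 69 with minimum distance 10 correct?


Correction capability = floor((d-1)/2) = floor((10-1)/2) = 4

4 errors


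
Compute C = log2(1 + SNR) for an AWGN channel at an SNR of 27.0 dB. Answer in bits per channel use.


SNR_linear = 10^(27.0/10) = 501.1872; C = log2(1 + SNR_linear) = log2(1 + 501.1872) = 8.9721

8.9721 bits/channel use


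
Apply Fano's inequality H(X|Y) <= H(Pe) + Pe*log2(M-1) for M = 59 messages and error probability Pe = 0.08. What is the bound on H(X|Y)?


H(Pe) = -Pe*log2(Pe) - (1-Pe)*log2(1-Pe) = -0.08*log2(0.08) - 0.92*log2(0.92) = 0.291508 + 0.110671 = 0.4022. Pe*log2(M-1) = 0.08*log2(58) = 0.468638. Bound = H(Pe) + Pe*log2(M-1) = 0.291508 + 0.110671 + 0.468638 = 0.8708

0.8708 bits


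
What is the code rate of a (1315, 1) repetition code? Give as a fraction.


Rate = k/n = 1/1315

1/1315


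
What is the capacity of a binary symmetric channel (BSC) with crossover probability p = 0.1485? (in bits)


H(p) = -p*log2(p) - (1-p)*log2(1-p) = -0.1485*log2(0.1485) - 0.8515*log2(0.8515) = 0.408593 + 0.197481 = 0.6061. C = 1 - H(p) = 1 - 0.6061 = 0.3939

0.3939 bits


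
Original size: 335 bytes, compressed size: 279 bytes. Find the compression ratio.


Ratio = original / compressed = 335 / 279 = 1.2007

1.2007


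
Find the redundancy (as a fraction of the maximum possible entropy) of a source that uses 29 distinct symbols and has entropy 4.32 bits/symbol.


H_max = log2(K) = log2(29) = 4.858 bits/symbol. Redundancy = 1 - H/H_max = 1 - 4.32/4.858 = 1 - 0.8893 = 0.1107

0.1107


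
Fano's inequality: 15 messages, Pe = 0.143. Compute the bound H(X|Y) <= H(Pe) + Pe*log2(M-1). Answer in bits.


H(Pe) = -Pe*log2(Pe) - (1-Pe)*log2(1-Pe) = -0.143*log2(0.143) - 0.857*log2(0.857) = 0.401246 + 0.190796 = 0.592. Pe*log2(M-1) = 0.143*log2(14) = 0.544452. Bound = H(Pe) + Pe*log2(M-1) = 0.401246 + 0.190796 + 0.544452 = 1.1365

1.1365 bits


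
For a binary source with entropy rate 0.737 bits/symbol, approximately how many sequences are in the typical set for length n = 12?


log2|A_typical| = nH = 12 * 0.737 = 8.844, so |A_typical| ~ 2^8.844 = 4.595e+02

4.595e+02


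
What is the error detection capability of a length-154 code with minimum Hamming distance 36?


Detection capability = d_min - 1 = 36 - 1 = 35

35 errors


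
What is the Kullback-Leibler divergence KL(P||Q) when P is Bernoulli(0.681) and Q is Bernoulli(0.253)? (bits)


KL = p*log2(p/q) + (1-p)*log2((1-p)/(1-q)) = 0.681*log2(0.681/0.253) + 0.319*log2(0.319/0.747) = 0.5812

0.5812 bits


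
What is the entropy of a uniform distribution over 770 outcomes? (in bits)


H = log2(n) = log2(770) = 9.5887

9.5887 bits


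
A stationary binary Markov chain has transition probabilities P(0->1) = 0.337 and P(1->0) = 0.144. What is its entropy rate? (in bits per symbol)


Stationary distribution: pi_0 = p10/(p01+p10) = 0.2994, pi_1 = 0.7006. Entropy rate H' = pi_0*H(p01) + pi_1*H(p10) = 0.2994*0.9219 + 0.7006*0.5946 = 0.6926

0.6926 bits/symbol


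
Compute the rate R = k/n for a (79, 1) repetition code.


Rate = k/n = 1/79

1/79


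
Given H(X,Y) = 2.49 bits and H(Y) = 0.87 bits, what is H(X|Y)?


H(X|Y) = H(X,Y) - H(Y) = 2.49 - 0.87 = 1.62

1.62 bits


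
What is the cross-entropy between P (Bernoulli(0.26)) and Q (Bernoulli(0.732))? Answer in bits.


H(P,Q) = -p*log2(q) - (1-p)*log2(1-q). -0.26*log2(0.732) = 0.117022; -0.74*log2(0.268) = 1.405774. H(P,Q) = 0.117022 + 1.405774 = 1.5228

1.5228 bits


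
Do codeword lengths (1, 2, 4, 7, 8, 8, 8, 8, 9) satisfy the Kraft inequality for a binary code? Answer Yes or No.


Kraft sum = sum(2^(-l_i)) = 0.8379, need <= 1. Result: satisfied (a binary prefix-free code with these lengths exists)

Yes


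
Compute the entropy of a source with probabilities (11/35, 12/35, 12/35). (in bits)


H = -sum(p_i * log2(p_i)). Terms: -(11/35)*log2(11/35) = 0.524810; -(12/35)*log2(12/35) = 0.529481; -(12/35)*log2(12/35) = 0.529481. H = 0.524810 + 0.529481 + 0.529481 = 1.5838

1.5838 bits


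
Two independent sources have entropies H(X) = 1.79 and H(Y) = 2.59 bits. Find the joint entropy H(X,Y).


For independent variables, H(X,Y) = H(X) + H(Y) = 1.79 + 2.59 = 4.38

4.38 bits


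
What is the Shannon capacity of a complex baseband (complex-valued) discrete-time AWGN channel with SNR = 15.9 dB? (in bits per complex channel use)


SNR_linear = 10^(15.9/10) = 38.9045; C = log2(1 + SNR_linear) = log2(1 + 38.9045) = 5.3185

5.3185 bits/channel use


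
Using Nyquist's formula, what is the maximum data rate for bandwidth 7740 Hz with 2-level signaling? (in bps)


Rate = 2 * B * log2(M) = 2 * 7740 * 1.0 = 15480.0

15480.0 bps


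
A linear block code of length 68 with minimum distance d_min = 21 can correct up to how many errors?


Correction capability = floor((d-1)/2) = floor((21-1)/2) = 10

10 errors


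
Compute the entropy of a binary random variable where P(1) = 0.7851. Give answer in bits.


H = -p*log2(p) - (1-p)*log2(1-p). -0.7851*log2(0.7851) = 0.274040; -0.2149*log2(0.2149) = 0.476705. H = 0.274040 + 0.476705 = 0.7507

0.7507 bits


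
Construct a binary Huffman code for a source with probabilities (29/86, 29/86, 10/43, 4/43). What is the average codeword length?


Huffman construction (repeatedly merge the two least-probable nodes; each merge adds 1 bit to every symbol beneath it): 4/43 + 10/43 = 14/43; 14/43 + 29/86 = 57/86; 29/86 + 57/86 = 1. Resulting codeword lengths (in the order the probabilities were given): (2, 1, 3, 3). L_avg = sum(p_i * l_i) = 29/86*2 + 29/86*1 + 10/43*3 + 4/43*3 = 171/86 = 1.9884

1.9884 bits


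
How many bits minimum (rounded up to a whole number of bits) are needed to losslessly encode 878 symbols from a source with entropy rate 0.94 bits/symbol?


Minimum bits >= n * H = 878 * 0.94 = 825.32, rounded up to a whole number of bits = 826

826 bits


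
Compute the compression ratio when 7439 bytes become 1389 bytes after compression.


Ratio = original / compressed = 7439 / 1389 = 5.3557

5.3557


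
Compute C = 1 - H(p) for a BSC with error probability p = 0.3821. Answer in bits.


H(p) = -p*log2(p) - (1-p)*log2(1-p) = -0.3821*log2(0.3821) - 0.6179*log2(0.6179) = 0.530346 + 0.429165 = 0.9595. C = 1 - H(p) = 1 - 0.9595 = 0.0405

0.0405 bits


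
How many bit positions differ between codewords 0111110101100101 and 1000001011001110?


Count differing positions: ^ ^ ^ ^ ^ ^ ^ ^ ^ . ^ . ^ . ^ ^ = 13 differences

13


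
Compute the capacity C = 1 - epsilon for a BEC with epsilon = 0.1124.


C = 1 - epsilon = 1 - 0.1124 = 0.8876

0.8876 bits


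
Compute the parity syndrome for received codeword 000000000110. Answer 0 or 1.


Syndrome = XOR of all bits = 0 XOR 0 XOR 0 XOR 0 XOR 0 XOR 0 XOR 0 XOR 0 XOR 0 XOR 1 XOR 1 XOR 0 = 0

0


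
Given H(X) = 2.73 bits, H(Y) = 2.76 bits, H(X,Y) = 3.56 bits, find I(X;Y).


I(X;Y) = H(X) + H(Y) - H(X,Y) = 2.73 + 2.76 - 3.56 = 1.93

1.93 bits


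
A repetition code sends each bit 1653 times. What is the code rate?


Rate = k/n = 1/1653

1/1653


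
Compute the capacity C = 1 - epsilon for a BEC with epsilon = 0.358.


C = 1 - epsilon = 1 - 0.358 = 0.642

0.642 bits


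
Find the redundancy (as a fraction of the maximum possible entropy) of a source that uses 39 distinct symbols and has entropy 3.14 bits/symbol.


H_max = log2(K) = log2(39) = 5.2854 bits/symbol. Redundancy = 1 - H/H_max = 1 - 3.14/5.2854 = 1 - 0.5941 = 0.4059

0.4059


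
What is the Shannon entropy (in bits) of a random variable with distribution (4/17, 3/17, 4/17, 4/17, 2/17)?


H = -sum(p_i * log2(p_i)). Terms: -(4/17)*log2(4/17) = 0.491168; -(3/17)*log2(3/17) = 0.441618; -(4/17)*log2(4/17) = 0.491168; -(4/17)*log2(4/17) = 0.491168; -(2/17)*log2(2/17) = 0.363231. H = 0.491168 + 0.441618 + 0.491168 + 0.491168 + 0.363231 = 2.2784

2.2784 bits


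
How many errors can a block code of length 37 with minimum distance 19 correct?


Correction capability = floor((d-1)/2) = floor((19-1)/2) = 9

9 errors


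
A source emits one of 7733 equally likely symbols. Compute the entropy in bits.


H = log2(n) = log2(7733) = 12.9168

12.9168 bits


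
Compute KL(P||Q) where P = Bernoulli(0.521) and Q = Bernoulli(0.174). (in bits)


KL = p*log2(p/q) + (1-p)*log2((1-p)/(1-q)) = 0.521*log2(0.521/0.174) + 0.479*log2(0.479/0.826) = 0.4478

0.4478 bits


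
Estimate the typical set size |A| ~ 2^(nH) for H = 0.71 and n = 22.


log2|A_typical| = nH = 22 * 0.71 = 15.62, so |A_typical| ~ 2^15.62 = 5.036e+04

5.036e+04


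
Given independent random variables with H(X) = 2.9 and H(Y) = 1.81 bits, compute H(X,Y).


For independent variables, H(X,Y) = H(X) + H(Y) = 2.9 + 1.81 = 4.71

4.71 bits


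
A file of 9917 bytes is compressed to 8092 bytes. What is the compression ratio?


Ratio = original / compressed = 9917 / 8092 = 1.2255

1.2255


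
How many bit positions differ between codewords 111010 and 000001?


Count differing positions: ^ ^ ^ . ^ ^ = 5 differences

5


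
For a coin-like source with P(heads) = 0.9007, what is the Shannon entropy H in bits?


H = -p*log2(p) - (1-p)*log2(1-p). -0.9007*log2(0.9007) = 0.135899; -0.0993*log2(0.0993) = 0.330874. H = 0.135899 + 0.330874 = 0.4668

0.4668 bits


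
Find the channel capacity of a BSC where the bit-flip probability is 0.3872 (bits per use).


H(p) = -p*log2(p) - (1-p)*log2(1-p) = -0.3872*log2(0.3872) - 0.6128*log2(0.6128) = 0.530018 + 0.432950 = 0.963. C = 1 - H(p) = 1 - 0.963 = 0.037

0.037 bits


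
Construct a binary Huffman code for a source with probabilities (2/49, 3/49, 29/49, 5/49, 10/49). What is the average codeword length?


Huffman construction (repeatedly merge the two least-probable nodes; each merge adds 1 bit to every symbol beneath it): 2/49 + 3/49 = 5/49; 5/49 + 5/49 = 10/49; 10/49 + 10/49 = 20/49; 20/49 + 29/49 = 1. Resulting codeword lengths (in the order the probabilities were given): (4, 4, 1, 3, 2). L_avg = sum(p_i * l_i) = 2/49*4 + 3/49*4 + 29/49*1 + 5/49*3 + 10/49*2 = 12/7 = 1.7143

1.7143 bits


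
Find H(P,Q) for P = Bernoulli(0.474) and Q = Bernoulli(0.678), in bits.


H(P,Q) = -p*log2(q) - (1-p)*log2(1-q). -0.474*log2(0.678) = 0.265745; -0.526*log2(0.322) = 0.859940. H(P,Q) = 0.265745 + 0.859940 = 1.1257

1.1257 bits


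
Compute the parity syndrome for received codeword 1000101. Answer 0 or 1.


Syndrome = XOR of all bits = 1 XOR 0 XOR 0 XOR 0 XOR 1 XOR 0 XOR 1 = 1

1


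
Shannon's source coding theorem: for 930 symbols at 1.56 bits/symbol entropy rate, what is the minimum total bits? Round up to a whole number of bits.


Minimum bits >= n * H = 930 * 1.56 = 1450.8, rounded up to a whole number of bits = 1451

1451 bits


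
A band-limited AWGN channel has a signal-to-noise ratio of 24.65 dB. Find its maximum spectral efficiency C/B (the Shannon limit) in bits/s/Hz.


SNR_linear = 10^(24.65/10) = 291.7427; C/B = log2(1 + SNR_linear) = log2(1 + 291.7427) = 8.1935

8.1935 bits/s/Hz


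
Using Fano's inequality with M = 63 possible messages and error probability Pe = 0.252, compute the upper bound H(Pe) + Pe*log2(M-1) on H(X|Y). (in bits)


H(Pe) = -Pe*log2(Pe) - (1-Pe)*log2(1-Pe) = -0.252*log2(0.252) - 0.748*log2(0.748) = 0.501103 + 0.313330 = 0.8144. Pe*log2(M-1) = 0.252*log2(62) = 1.500457. Bound = H(Pe) + Pe*log2(M-1) = 0.501103 + 0.313330 + 1.500457 = 2.3149

2.3149 bits


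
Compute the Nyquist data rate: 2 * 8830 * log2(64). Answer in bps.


Rate = 2 * B * log2(M) = 2 * 8830 * 6.0 = 105960.0

105960.0 bps


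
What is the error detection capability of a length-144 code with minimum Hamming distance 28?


Detection capability = d_min - 1 = 28 - 1 = 27

27 errors


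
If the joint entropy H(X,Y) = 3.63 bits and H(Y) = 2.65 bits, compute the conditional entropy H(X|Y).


H(X|Y) = H(X,Y) - H(Y) = 3.63 - 2.65 = 0.98

0.98 bits


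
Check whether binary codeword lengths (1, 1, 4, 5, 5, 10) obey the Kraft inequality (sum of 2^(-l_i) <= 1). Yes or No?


Kraft sum = sum(2^(-l_i)) = 1.126, need <= 1. Result: violated (a binary prefix-free code with these lengths cannot exist)

No


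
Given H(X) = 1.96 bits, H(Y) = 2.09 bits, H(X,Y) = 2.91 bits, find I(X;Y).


I(X;Y) = H(X) + H(Y) - H(X,Y) = 1.96 + 2.09 - 2.91 = 1.14

1.14 bits


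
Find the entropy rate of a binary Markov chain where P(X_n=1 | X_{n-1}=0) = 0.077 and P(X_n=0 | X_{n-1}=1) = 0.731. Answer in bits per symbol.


Stationary distribution: pi_0 = p10/(p01+p10) = 0.9047, pi_1 = 0.0953. Entropy rate H' = pi_0*H(p01) + pi_1*H(p10) = 0.9047*0.3915 + 0.0953*0.84 = 0.4343

0.4343 bits/symbol


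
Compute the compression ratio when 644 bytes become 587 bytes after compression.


Ratio = original / compressed = 644 / 587 = 1.0971

1.0971


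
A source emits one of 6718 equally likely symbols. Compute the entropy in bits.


H = log2(n) = log2(6718) = 12.7138

12.7138 bits


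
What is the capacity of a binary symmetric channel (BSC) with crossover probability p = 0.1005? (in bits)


H(p) = -p*log2(p) - (1-p)*log2(1-p) = -0.1005*log2(0.1005) - 0.8995*log2(0.8995) = 0.333131 + 0.137448 = 0.4706. C = 1 - H(p) = 1 - 0.4706 = 0.5294

0.5294 bits


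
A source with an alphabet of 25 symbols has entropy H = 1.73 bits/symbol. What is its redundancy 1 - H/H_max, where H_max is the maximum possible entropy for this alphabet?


H_max = log2(K) = log2(25) = 4.6439 bits/symbol. Redundancy = 1 - H/H_max = 1 - 1.73/4.6439 = 1 - 0.3725 = 0.6275

0.6275


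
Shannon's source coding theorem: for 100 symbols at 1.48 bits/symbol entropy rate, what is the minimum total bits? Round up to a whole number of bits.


Minimum bits >= n * H = 100 * 1.48 = 148.0, rounded up to a whole number of bits = 148

148 bits


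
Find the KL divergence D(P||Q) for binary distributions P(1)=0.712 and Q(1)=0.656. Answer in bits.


KL = p*log2(p/q) + (1-p)*log2((1-p)/(1-q)) = 0.712*log2(0.712/0.656) + 0.288*log2(0.288/0.344) = 0.0103

0.0103 bits


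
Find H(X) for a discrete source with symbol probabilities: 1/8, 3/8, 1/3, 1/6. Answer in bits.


H = -sum(p_i * log2(p_i)). Terms: -(1/8)*log2(1/8) = 0.375000; -(3/8)*log2(3/8) = 0.530639; -(1/3)*log2(1/3) = 0.528321; -(1/6)*log2(1/6) = 0.430827. H = 0.375000 + 0.530639 + 0.528321 + 0.430827 = 1.8648

1.8648 bits


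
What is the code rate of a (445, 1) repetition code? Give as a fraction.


Rate = k/n = 1/445

1/445


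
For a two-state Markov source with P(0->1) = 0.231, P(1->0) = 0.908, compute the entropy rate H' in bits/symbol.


Stationary distribution: pi_0 = p10/(p01+p10) = 0.7972, pi_1 = 0.2028. Entropy rate H' = pi_0*H(p01) + pi_1*H(p10) = 0.7972*0.7798 + 0.2028*0.4431 = 0.7115

0.7115 bits/symbol


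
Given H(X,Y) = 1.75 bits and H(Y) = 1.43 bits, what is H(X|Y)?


H(X|Y) = H(X,Y) - H(Y) = 1.75 - 1.43 = 0.32

0.32 bits


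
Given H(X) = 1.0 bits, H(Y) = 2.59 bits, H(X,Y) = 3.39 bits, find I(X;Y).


I(X;Y) = H(X) + H(Y) - H(X,Y) = 1.0 + 2.59 - 3.39 = 0.2

0.2 bits


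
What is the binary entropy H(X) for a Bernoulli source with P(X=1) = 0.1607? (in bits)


H = -p*log2(p) - (1-p)*log2(1-p). -0.1607*log2(0.1607) = 0.423856; -0.8393*log2(0.8393) = 0.212126. H = 0.423856 + 0.212126 = 0.636

0.636 bits


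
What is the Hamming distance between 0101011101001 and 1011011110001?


Count differing positions: ^ ^ ^ . . . . . ^ ^ . . . = 5 differences

5


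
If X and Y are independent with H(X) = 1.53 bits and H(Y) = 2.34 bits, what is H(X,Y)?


For independent variables, H(X,Y) = H(X) + H(Y) = 1.53 + 2.34 = 3.87

3.87 bits


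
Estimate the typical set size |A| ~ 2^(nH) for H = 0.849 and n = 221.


log2|A_typical| = nH = 221 * 0.849 = 187.629, so |A_typical| ~ 2^187.629 = 3.034e+56

3.034e+56


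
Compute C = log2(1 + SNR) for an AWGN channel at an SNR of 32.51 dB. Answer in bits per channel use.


SNR_linear = 10^(32.51/10) = 1782.3788; C = log2(1 + SNR_linear) = log2(1 + 1782.3788) = 10.8004

10.8004 bits/channel use


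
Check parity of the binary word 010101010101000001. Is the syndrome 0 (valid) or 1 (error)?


Syndrome = XOR of all bits = 0 XOR 1 XOR 0 XOR 1 XOR 0 XOR 1 XOR 0 XOR 1 XOR 0 XOR 1 XOR 0 XOR 1 XOR 0 XOR 0 XOR 0 XOR 0 XOR 0 XOR 1 = 1

1


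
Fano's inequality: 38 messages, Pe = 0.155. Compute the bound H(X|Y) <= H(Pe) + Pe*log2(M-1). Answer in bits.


H(Pe) = -Pe*log2(Pe) - (1-Pe)*log2(1-Pe) = -0.155*log2(0.155) - 0.845*log2(0.845) = 0.416897 + 0.205315 = 0.6222. Pe*log2(M-1) = 0.155*log2(37) = 0.807465. Bound = H(Pe) + Pe*log2(M-1) = 0.416897 + 0.205315 + 0.807465 = 1.4297

1.4297 bits


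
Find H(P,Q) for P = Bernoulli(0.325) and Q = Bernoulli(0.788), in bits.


H(P,Q) = -p*log2(q) - (1-p)*log2(1-q). -0.325*log2(0.788) = 0.111713; -0.675*log2(0.212) = 1.510558. H(P,Q) = 0.111713 + 1.510558 = 1.6223

1.6223 bits


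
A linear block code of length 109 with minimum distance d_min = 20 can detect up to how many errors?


Detection capability = d_min - 1 = 20 - 1 = 19

19 errors


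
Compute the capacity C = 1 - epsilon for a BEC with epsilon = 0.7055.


C = 1 - epsilon = 1 - 0.7055 = 0.2945

0.2945 bits


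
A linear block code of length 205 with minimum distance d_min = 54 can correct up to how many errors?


Correction capability = floor((d-1)/2) = floor((54-1)/2) = 26

26 errors


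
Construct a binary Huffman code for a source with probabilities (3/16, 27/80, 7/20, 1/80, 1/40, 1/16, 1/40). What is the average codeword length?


Huffman construction (repeatedly merge the two least-probable nodes; each merge adds 1 bit to every symbol beneath it): 1/80 + 1/40 = 3/80; 1/40 + 3/80 = 1/16; 1/16 + 1/16 = 1/8; 1/8 + 3/16 = 5/16; 5/16 + 27/80 = 13/20; 7/20 + 13/20 = 1. Resulting codeword lengths (in the order the probabilities were given): (3, 2, 1, 6, 6, 4, 5). L_avg = sum(p_i * l_i) = 3/16*3 + 27/80*2 + 7/20*1 + 1/80*6 + 1/40*6 + 1/16*4 + 1/40*5 = 35/16 = 2.1875

2.1875 bits


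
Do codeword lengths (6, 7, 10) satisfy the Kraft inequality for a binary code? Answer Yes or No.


Kraft sum = sum(2^(-l_i)) = 0.0244, need <= 1. Result: satisfied (a binary prefix-free code with these lengths exists)

Yes


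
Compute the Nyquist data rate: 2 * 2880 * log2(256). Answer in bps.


Rate = 2 * B * log2(M) = 2 * 2880 * 8.0 = 46080.0

46080.0 bps


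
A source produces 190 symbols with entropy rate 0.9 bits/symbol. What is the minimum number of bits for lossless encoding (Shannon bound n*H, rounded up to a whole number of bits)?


Minimum bits >= n * H = 190 * 0.9 = 171.0, rounded up to a whole number of bits = 171

171 bits


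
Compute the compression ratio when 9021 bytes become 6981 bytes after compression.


Ratio = original / compressed = 9021 / 6981 = 1.2922

1.2922


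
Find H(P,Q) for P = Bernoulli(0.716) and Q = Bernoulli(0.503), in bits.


H(P,Q) = -p*log2(q) - (1-p)*log2(1-q). -0.716*log2(0.503) = 0.709821; -0.284*log2(0.497) = 0.286466. H(P,Q) = 0.709821 + 0.286466 = 0.9963

0.9963 bits


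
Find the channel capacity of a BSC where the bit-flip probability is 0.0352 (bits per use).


H(p) = -p*log2(p) - (1-p)*log2(1-p) = -0.0352*log2(0.0352) - 0.9648*log2(0.9648) = 0.169955 + 0.049878 = 0.2198. C = 1 - H(p) = 1 - 0.2198 = 0.7802

0.7802 bits


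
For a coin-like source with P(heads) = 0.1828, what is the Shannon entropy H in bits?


H = -p*log2(p) - (1-p)*log2(1-p). -0.1828*log2(0.1828) = 0.448164; -0.8172*log2(0.8172) = 0.238000. H = 0.448164 + 0.238000 = 0.6862

0.6862 bits


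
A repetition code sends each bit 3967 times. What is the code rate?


Rate = k/n = 1/3967

1/3967


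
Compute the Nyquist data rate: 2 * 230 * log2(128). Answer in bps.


Rate = 2 * B * log2(M) = 2 * 230 * 7.0 = 3220.0

3220.0 bps


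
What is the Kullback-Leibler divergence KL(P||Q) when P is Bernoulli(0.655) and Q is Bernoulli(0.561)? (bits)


KL = p*log2(p/q) + (1-p)*log2((1-p)/(1-q)) = 0.655*log2(0.655/0.561) + 0.345*log2(0.345/0.439) = 0.0265

0.0265 bits


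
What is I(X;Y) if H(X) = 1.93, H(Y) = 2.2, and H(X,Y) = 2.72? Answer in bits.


I(X;Y) = H(X) + H(Y) - H(X,Y) = 1.93 + 2.2 - 2.72 = 1.41

1.41 bits


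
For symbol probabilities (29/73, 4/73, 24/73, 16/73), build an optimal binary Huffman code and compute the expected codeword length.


Huffman construction (repeatedly merge the two least-probable nodes; each merge adds 1 bit to every symbol beneath it): 4/73 + 16/73 = 20/73; 20/73 + 24/73 = 44/73; 29/73 + 44/73 = 1. Resulting codeword lengths (in the order the probabilities were given): (1, 3, 2, 3). L_avg = sum(p_i * l_i) = 29/73*1 + 4/73*3 + 24/73*2 + 16/73*3 = 137/73 = 1.8767

1.8767 bits


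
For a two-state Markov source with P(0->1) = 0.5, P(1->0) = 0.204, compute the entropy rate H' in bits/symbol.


Stationary distribution: pi_0 = p10/(p01+p10) = 0.2898, pi_1 = 0.7102. Entropy rate H' = pi_0*H(p01) + pi_1*H(p10) = 0.2898*1.0 + 0.7102*0.7299 = 0.8081

0.8081 bits/symbol


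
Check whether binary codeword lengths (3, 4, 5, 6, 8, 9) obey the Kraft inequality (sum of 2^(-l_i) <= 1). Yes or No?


Kraft sum = sum(2^(-l_i)) = 0.2402, need <= 1. Result: satisfied (a binary prefix-free code with these lengths exists)

Yes


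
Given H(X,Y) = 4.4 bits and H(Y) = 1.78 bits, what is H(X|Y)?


H(X|Y) = H(X,Y) - H(Y) = 4.4 - 1.78 = 2.62

2.62 bits


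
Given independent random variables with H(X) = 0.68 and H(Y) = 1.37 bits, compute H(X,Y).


For independent variables, H(X,Y) = H(X) + H(Y) = 0.68 + 1.37 = 2.05

2.05 bits


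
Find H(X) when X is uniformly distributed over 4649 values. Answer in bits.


H = log2(n) = log2(4649) = 12.1827

12.1827 bits


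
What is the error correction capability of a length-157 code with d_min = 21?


Correction capability = floor((d-1)/2) = floor((21-1)/2) = 10

10 errors


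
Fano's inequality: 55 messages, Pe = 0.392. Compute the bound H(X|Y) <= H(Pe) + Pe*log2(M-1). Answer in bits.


H(Pe) = -Pe*log2(Pe) - (1-Pe)*log2(1-Pe) = -0.392*log2(0.392) - 0.608*log2(0.608) = 0.529621 + 0.436457 = 0.9661. Pe*log2(M-1) = 0.392*log2(54) = 2.255916. Bound = H(Pe) + Pe*log2(M-1) = 0.529621 + 0.436457 + 2.255916 = 3.222

3.222 bits


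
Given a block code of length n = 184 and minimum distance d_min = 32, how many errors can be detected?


Detection capability = d_min - 1 = 32 - 1 = 31

31 errors


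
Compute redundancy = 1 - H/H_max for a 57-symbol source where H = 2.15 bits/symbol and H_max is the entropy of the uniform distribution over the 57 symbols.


H_max = log2(K) = log2(57) = 5.8329 bits/symbol. Redundancy = 1 - H/H_max = 1 - 2.15/5.8329 = 1 - 0.3686 = 0.6314

0.6314


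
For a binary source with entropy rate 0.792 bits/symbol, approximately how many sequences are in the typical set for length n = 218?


log2|A_typical| = nH = 218 * 0.792 = 172.656, so |A_typical| ~ 2^172.656 = 9.433e+51

9.433e+51


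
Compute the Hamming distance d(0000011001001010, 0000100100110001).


Count differing positions: . . . . ^ ^ ^ ^ . ^ ^ ^ ^ . ^ ^ = 10 differences

10


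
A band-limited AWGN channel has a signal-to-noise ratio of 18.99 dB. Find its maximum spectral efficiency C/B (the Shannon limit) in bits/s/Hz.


SNR_linear = 10^(18.99/10) = 79.2501; C/B = log2(1 + SNR_linear) = log2(1 + 79.2501) = 6.3264

6.3264 bits/s/Hz


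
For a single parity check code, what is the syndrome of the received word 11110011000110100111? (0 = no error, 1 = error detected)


Syndrome = XOR of all bits = 1 XOR 1 XOR 1 XOR 1 XOR 0 XOR 0 XOR 1 XOR 1 XOR 0 XOR 0 XOR 0 XOR 1 XOR 1 XOR 0 XOR 1 XOR 0 XOR 0 XOR 1 XOR 1 XOR 1 = 0

0


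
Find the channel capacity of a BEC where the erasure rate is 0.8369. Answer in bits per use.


C = 1 - epsilon = 1 - 0.8369 = 0.1631

0.1631 bits


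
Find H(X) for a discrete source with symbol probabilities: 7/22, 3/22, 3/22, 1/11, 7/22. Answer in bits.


H = -sum(p_i * log2(p_i)). Terms: -(7/22)*log2(7/22) = 0.525661; -(3/22)*log2(3/22) = 0.391973; -(3/22)*log2(3/22) = 0.391973; -(1/11)*log2(1/11) = 0.314494; -(7/22)*log2(7/22) = 0.525661. H = 0.525661 + 0.391973 + 0.391973 + 0.314494 + 0.525661 = 2.1498

2.1498 bits


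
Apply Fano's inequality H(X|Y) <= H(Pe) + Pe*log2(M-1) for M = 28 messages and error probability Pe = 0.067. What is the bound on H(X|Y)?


H(Pe) = -Pe*log2(Pe) - (1-Pe)*log2(1-Pe) = -0.067*log2(0.067) - 0.933*log2(0.933) = 0.261280 + 0.093348 = 0.3546. Pe*log2(M-1) = 0.067*log2(27) = 0.318577. Bound = H(Pe) + Pe*log2(M-1) = 0.261280 + 0.093348 + 0.318577 = 0.6732

0.6732 bits


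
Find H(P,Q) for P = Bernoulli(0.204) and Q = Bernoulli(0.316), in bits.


H(P,Q) = -p*log2(q) - (1-p)*log2(1-q). -0.204*log2(0.316) = 0.339049; -0.796*log2(0.684) = 0.436154. H(P,Q) = 0.339049 + 0.436154 = 0.7752

0.7752 bits


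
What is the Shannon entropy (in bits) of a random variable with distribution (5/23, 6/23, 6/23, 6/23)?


H = -sum(p_i * log2(p_i)). Terms: -(5/23)*log2(5/23) = 0.478616; -(6/23)*log2(6/23) = 0.505722; -(6/23)*log2(6/23) = 0.505722; -(6/23)*log2(6/23) = 0.505722. H = 0.478616 + 0.505722 + 0.505722 + 0.505722 = 1.9958

1.9958 bits


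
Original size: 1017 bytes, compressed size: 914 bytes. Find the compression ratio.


Ratio = original / compressed = 1017 / 914 = 1.1127

1.1127


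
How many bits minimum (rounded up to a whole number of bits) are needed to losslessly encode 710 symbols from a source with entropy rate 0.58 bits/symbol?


Minimum bits >= n * H = 710 * 0.58 = 411.8, rounded up to a whole number of bits = 412

412 bits


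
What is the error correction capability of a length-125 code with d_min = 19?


Correction capability = floor((d-1)/2) = floor((19-1)/2) = 9

9 errors


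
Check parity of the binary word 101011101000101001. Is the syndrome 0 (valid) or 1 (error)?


Syndrome = XOR of all bits = 1 XOR 0 XOR 1 XOR 0 XOR 1 XOR 1 XOR 1 XOR 0 XOR 1 XOR 0 XOR 0 XOR 0 XOR 1 XOR 0 XOR 1 XOR 0 XOR 0 XOR 1 = 1

1


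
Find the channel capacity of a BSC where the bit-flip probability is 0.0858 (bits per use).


H(p) = -p*log2(p) - (1-p)*log2(1-p) = -0.0858*log2(0.0858) - 0.9142*log2(0.9142) = 0.303979 + 0.118314 = 0.4223. C = 1 - H(p) = 1 - 0.4223 = 0.5777

0.5777 bits


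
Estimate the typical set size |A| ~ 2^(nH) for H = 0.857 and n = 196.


log2|A_typical| = nH = 196 * 0.857 = 167.972, so |A_typical| ~ 2^167.972 = 3.670e+50

3.670e+50


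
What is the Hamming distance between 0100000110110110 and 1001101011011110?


Count differing positions: ^ ^ . ^ ^ . ^ ^ . ^ ^ . ^ . . . = 9 differences

9


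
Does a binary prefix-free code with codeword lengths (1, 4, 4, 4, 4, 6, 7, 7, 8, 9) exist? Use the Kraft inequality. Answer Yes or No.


Kraft sum = sum(2^(-l_i)) = 0.7871, need <= 1. Result: satisfied (a binary prefix-free code with these lengths exists)

Yes


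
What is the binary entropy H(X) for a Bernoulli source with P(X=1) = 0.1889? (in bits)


H = -p*log2(p) - (1-p)*log2(1-p). -0.1889*log2(0.1889) = 0.454173; -0.8111*log2(0.8111) = 0.244991. H = 0.454173 + 0.244991 = 0.6992

0.6992 bits


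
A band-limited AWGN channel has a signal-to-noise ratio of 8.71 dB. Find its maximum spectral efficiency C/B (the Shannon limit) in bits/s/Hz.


SNR_linear = 10^(8.71/10) = 7.4302; C/B = log2(1 + SNR_linear) = log2(1 + 7.4302) = 3.0756

3.0756 bits/s/Hz


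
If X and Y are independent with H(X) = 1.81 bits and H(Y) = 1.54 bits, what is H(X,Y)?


For independent variables, H(X,Y) = H(X) + H(Y) = 1.81 + 1.54 = 3.35

3.35 bits


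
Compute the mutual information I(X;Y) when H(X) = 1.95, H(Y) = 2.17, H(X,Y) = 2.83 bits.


I(X;Y) = H(X) + H(Y) - H(X,Y) = 1.95 + 2.17 - 2.83 = 1.29

1.29 bits


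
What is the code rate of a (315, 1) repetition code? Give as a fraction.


Rate = k/n = 1/315

1/315


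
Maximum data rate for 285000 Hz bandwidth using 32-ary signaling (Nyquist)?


Rate = 2 * B * log2(M) = 2 * 285000 * 5.0 = 2850000.0

2850000.0 bps


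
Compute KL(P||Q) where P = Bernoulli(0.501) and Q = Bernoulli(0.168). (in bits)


KL = p*log2(p/q) + (1-p)*log2((1-p)/(1-q)) = 0.501*log2(0.501/0.168) + 0.499*log2(0.499/0.832) = 0.4217

0.4217 bits


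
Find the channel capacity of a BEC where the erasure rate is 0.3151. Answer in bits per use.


C = 1 - epsilon = 1 - 0.3151 = 0.6849

0.6849 bits


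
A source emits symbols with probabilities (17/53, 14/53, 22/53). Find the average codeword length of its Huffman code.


Huffman construction (repeatedly merge the two least-probable nodes; each merge adds 1 bit to every symbol beneath it): 14/53 + 17/53 = 31/53; 22/53 + 31/53 = 1. Resulting codeword lengths (in the order the probabilities were given): (2, 2, 1). L_avg = sum(p_i * l_i) = 17/53*2 + 14/53*2 + 22/53*1 = 84/53 = 1.5849

1.5849 bits


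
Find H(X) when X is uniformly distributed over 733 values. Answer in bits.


H = log2(n) = log2(733) = 9.5177

9.5177 bits


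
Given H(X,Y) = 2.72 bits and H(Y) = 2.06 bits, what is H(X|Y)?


H(X|Y) = H(X,Y) - H(Y) = 2.72 - 2.06 = 0.66

0.66 bits


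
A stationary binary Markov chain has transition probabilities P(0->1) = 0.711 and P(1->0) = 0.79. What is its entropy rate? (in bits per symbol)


Stationary distribution: pi_0 = p10/(p01+p10) = 0.5263, pi_1 = 0.4737. Entropy rate H' = pi_0*H(p01) + pi_1*H(p10) = 0.5263*0.8674 + 0.4737*0.7415 = 0.8078

0.8078 bits/symbol


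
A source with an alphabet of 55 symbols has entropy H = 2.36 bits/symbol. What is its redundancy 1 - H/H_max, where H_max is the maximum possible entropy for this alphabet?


H_max = log2(K) = log2(55) = 5.7814 bits/symbol. Redundancy = 1 - H/H_max = 1 - 2.36/5.7814 = 1 - 0.4082 = 0.5918

0.5918


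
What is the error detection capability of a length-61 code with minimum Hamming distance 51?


Detection capability = d_min - 1 = 51 - 1 = 50

50 errors


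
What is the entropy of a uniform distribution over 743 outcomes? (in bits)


H = log2(n) = log2(743) = 9.5372

9.5372 bits


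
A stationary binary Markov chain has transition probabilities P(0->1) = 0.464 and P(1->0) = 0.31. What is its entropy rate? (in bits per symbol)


Stationary distribution: pi_0 = p10/(p01+p10) = 0.4005, pi_1 = 0.5995. Entropy rate H' = pi_0*H(p01) + pi_1*H(p10) = 0.4005*0.9963 + 0.5995*0.8932 = 0.9345

0.9345 bits/symbol


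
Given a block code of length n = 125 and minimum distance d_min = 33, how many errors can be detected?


Detection capability = d_min - 1 = 33 - 1 = 32

32 errors


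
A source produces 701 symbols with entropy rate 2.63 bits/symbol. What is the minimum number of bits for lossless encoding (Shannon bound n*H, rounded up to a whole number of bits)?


Minimum bits >= n * H = 701 * 2.63 = 1843.63, rounded up to a whole number of bits = 1844

1844 bits


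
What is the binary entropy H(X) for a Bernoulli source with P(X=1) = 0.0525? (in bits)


H = -p*log2(p) - (1-p)*log2(1-p). -0.0525*log2(0.0525) = 0.223206; -0.9475*log2(0.9475) = 0.073718. H = 0.223206 + 0.073718 = 0.2969

0.2969 bits


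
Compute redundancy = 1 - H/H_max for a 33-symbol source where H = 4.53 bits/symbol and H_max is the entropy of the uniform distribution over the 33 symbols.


H_max = log2(K) = log2(33) = 5.0444 bits/symbol. Redundancy = 1 - H/H_max = 1 - 4.53/5.0444 = 1 - 0.898 = 0.102

0.102


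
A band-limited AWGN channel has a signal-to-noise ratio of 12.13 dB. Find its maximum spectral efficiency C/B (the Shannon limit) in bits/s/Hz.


SNR_linear = 10^(12.13/10) = 16.3305; C/B = log2(1 + SNR_linear) = log2(1 + 16.3305) = 4.1152

4.1152 bits/s/Hz


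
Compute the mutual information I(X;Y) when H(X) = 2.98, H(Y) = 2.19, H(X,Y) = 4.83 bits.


I(X;Y) = H(X) + H(Y) - H(X,Y) = 2.98 + 2.19 - 4.83 = 0.34

0.34 bits


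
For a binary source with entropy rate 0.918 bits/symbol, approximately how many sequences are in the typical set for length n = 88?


log2|A_typical| = nH = 88 * 0.918 = 80.784, so |A_typical| ~ 2^80.784 = 2.082e+24

2.082e+24


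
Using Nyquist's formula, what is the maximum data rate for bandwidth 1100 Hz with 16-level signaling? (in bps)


Rate = 2 * B * log2(M) = 2 * 1100 * 4.0 = 8800.0

8800.0 bps


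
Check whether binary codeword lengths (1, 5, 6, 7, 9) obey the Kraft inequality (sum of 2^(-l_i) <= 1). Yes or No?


Kraft sum = sum(2^(-l_i)) = 0.5566, need <= 1. Result: satisfied (a binary prefix-free code with these lengths exists)

Yes


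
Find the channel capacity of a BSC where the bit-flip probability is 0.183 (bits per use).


H(p) = -p*log2(p) - (1-p)*log2(1-p) = -0.183*log2(0.183) - 0.817*log2(0.817) = 0.448365 + 0.238231 = 0.6866. C = 1 - H(p) = 1 - 0.6866 = 0.3134

0.3134 bits


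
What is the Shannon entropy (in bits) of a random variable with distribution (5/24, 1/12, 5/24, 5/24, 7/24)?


H = -sum(p_i * log2(p_i)). Terms: -(5/24)*log2(5/24) = 0.471466; -(1/12)*log2(1/12) = 0.298747; -(5/24)*log2(5/24) = 0.471466; -(5/24)*log2(5/24) = 0.471466; -(7/24)*log2(7/24) = 0.518469. H = 0.471466 + 0.298747 + 0.471466 + 0.471466 + 0.518469 = 2.2316

2.2316 bits


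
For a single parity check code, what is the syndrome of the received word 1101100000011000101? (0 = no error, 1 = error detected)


Syndrome = XOR of all bits = 1 XOR 1 XOR 0 XOR 1 XOR 1 XOR 0 XOR 0 XOR 0 XOR 0 XOR 0 XOR 0 XOR 1 XOR 1 XOR 0 XOR 0 XOR 0 XOR 1 XOR 0 XOR 1 = 0

0


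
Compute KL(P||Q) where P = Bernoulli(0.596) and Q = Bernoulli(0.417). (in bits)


KL = p*log2(p/q) + (1-p)*log2((1-p)/(1-q)) = 0.596*log2(0.596/0.417) + 0.404*log2(0.404/0.583) = 0.0933

0.0933 bits


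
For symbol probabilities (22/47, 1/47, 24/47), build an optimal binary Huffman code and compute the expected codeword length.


Huffman construction (repeatedly merge the two least-probable nodes; each merge adds 1 bit to every symbol beneath it): 1/47 + 22/47 = 23/47; 23/47 + 24/47 = 1. Resulting codeword lengths (in the order the probabilities were given): (2, 2, 1). L_avg = sum(p_i * l_i) = 22/47*2 + 1/47*2 + 24/47*1 = 70/47 = 1.4894

1.4894 bits


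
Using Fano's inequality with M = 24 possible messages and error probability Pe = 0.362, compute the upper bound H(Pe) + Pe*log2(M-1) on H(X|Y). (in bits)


H(Pe) = -Pe*log2(Pe) - (1-Pe)*log2(1-Pe) = -0.362*log2(0.362) - 0.638*log2(0.638) = 0.530670 + 0.413661 = 0.9443. Pe*log2(M-1) = 0.362*log2(23) = 1.637529. Bound = H(Pe) + Pe*log2(M-1) = 0.530670 + 0.413661 + 1.637529 = 2.5819

2.5819 bits


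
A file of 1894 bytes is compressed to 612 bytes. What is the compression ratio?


Ratio = original / compressed = 1894 / 612 = 3.0948

3.0948


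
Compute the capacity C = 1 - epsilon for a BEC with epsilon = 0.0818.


C = 1 - epsilon = 1 - 0.0818 = 0.9182

0.9182 bits


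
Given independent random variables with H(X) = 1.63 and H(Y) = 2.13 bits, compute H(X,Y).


For independent variables, H(X,Y) = H(X) + H(Y) = 1.63 + 2.13 = 3.76

3.76 bits


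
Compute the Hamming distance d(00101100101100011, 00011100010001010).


Count differing positions: . . ^ ^ . . . . ^ ^ ^ ^ . ^ . . ^ = 8 differences

8


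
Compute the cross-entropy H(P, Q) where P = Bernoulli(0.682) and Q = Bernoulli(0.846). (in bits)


H(P,Q) = -p*log2(q) - (1-p)*log2(1-q). -0.682*log2(0.846) = 0.164546; -0.318*log2(0.154) = 0.858281. H(P,Q) = 0.164546 + 0.858281 = 1.0228

1.0228 bits
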